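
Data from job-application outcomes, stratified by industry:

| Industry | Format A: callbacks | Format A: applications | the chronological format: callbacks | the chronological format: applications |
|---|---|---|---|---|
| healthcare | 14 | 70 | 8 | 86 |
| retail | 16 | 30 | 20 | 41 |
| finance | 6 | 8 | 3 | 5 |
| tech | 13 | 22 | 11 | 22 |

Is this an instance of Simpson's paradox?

No

Healthcare: Format A 14/70 = 20.0%, the chronological format 8/86 = 9.3% → Format A
Retail: Format A 16/30 = 53.3%, the chronological format 20/41 = 48.8% → Format A
Finance: Format A 6/8 = 75.0%, the chronological format 3/5 = 60.0% → Format A
Tech: Format A 13/22 = 59.1%, the chronological format 11/22 = 50.0% → Format A
Overall: Format A 49/130 = 37.7%, the chronological format 42/154 = 27.3% → Format A
Format A wins overall and in every industry group — no reversal.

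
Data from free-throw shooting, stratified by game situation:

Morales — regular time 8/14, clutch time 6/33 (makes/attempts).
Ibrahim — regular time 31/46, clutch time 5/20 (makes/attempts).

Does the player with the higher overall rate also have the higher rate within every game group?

Regular time: Morales 8/14 = 57.1%, Ibrahim 31/46 = 67.4% → Ibrahim
Clutch time: Morales 6/33 = 18.2%, Ibrahim 5/20 = 25.0% → Ibrahim
Overall: Morales 14/47 = 29.8%, Ibrahim 36/66 = 54.5% → Ibrahim
Ibrahim wins overall and in every game group — no reversal.

Yes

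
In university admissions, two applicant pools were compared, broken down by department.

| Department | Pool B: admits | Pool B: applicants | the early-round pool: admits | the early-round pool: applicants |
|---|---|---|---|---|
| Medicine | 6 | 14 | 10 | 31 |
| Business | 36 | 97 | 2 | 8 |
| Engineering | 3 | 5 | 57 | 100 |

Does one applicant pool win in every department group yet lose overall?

Yes

Medicine: Pool B 6/14 = 42.9%, the early-round pool 10/31 = 32.3% → Pool B
Business: Pool B 36/97 = 37.1%, the early-round pool 2/8 = 25.0% → Pool B
Engineering: Pool B 3/5 = 60.0%, the early-round pool 57/100 = 57.0% → Pool B
Overall: Pool B 45/116 = 38.8%, the early-round pool 69/139 = 49.6% → the early-round pool
Pool B wins each department group but the early-round pool wins overall — the comparison reverses. Pool B's applicants skew toward Business, which has a lower base rate.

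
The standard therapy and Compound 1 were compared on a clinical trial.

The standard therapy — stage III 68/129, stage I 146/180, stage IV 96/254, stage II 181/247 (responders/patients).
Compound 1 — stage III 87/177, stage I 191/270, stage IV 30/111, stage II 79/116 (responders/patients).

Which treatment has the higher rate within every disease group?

Stage III: the standard therapy 68/129 = 52.7%, Compound 1 87/177 = 49.2% → the standard therapy
Stage I: the standard therapy 146/180 = 81.1%, Compound 1 191/270 = 70.7% → the standard therapy
Stage IV: the standard therapy 96/254 = 37.8%, Compound 1 30/111 = 27.0% → the standard therapy
Stage II: the standard therapy 181/247 = 73.3%, Compound 1 79/116 = 68.1% → the standard therapy
The standard therapy has the higher rate in all 4 groups.

the standard therapy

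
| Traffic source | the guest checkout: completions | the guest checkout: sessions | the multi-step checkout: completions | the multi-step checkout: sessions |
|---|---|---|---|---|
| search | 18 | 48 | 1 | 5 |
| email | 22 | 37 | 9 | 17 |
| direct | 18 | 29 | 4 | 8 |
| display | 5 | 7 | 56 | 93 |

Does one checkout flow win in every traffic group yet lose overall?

Search: the guest checkout 18/48 = 37.5%, the multi-step checkout 1/5 = 20.0% → the guest checkout
Email: the guest checkout 22/37 = 59.5%, the multi-step checkout 9/17 = 52.9% → the guest checkout
Direct: the guest checkout 18/29 = 62.1%, the multi-step checkout 4/8 = 50.0% → the guest checkout
Display: the guest checkout 5/7 = 71.4%, the multi-step checkout 56/93 = 60.2% → the guest checkout
Overall: the guest checkout 63/121 = 52.1%, the multi-step checkout 70/123 = 56.9% → the multi-step checkout
The guest checkout wins each traffic group but the multi-step checkout wins overall — the comparison reverses. The guest checkout's sessions skew toward search, which has a lower base rate.

Yes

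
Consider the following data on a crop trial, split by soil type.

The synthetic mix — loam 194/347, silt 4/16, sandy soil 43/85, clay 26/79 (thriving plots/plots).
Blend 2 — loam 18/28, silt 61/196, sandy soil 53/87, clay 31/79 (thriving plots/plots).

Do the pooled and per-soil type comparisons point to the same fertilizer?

Loam: the synthetic mix 194/347 = 55.9%, Blend 2 18/28 = 64.3% → Blend 2
Silt: the synthetic mix 4/16 = 25.0%, Blend 2 61/196 = 31.1% → Blend 2
Sandy soil: the synthetic mix 43/85 = 50.6%, Blend 2 53/87 = 60.9% → Blend 2
Clay: the synthetic mix 26/79 = 32.9%, Blend 2 31/79 = 39.2% → Blend 2
Overall: the synthetic mix 267/527 = 50.7%, Blend 2 163/390 = 41.8% → the synthetic mix
Blend 2 wins each soil group but the synthetic mix wins overall — the comparison reverses. Blend 2's plots skew toward silt, which has a lower base rate.

No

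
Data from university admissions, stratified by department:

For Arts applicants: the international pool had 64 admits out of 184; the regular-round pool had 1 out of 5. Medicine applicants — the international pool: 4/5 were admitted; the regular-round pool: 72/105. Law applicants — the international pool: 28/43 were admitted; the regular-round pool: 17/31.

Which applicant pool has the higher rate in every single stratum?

the international pool

Arts: the international pool 64/184 = 34.8%, the regular-round pool 1/5 = 20.0% → the international pool
Medicine: the international pool 4/5 = 80.0%, the regular-round pool 72/105 = 68.6% → the international pool
Law: the international pool 28/43 = 65.1%, the regular-round pool 17/31 = 54.8% → the international pool
The international pool has the higher rate in all 3 groups.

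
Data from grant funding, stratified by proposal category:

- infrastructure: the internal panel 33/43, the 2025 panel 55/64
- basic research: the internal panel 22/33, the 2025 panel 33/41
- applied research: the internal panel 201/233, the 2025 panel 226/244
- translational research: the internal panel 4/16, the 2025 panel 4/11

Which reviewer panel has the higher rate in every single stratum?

the 2025 panel

Infrastructure: the internal panel 33/43 = 76.7%, the 2025 panel 55/64 = 85.9% → the 2025 panel
Basic research: the internal panel 22/33 = 66.7%, the 2025 panel 33/41 = 80.5% → the 2025 panel
Applied research: the internal panel 201/233 = 86.3%, the 2025 panel 226/244 = 92.6% → the 2025 panel
Translational research: the internal panel 4/16 = 25.0%, the 2025 panel 4/11 = 36.4% → the 2025 panel
The 2025 panel has the higher rate in all 4 groups.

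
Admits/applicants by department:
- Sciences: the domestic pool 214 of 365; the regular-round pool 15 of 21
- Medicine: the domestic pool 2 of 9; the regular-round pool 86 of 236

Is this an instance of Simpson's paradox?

Yes

Sciences: the domestic pool 214/365 = 58.6%, the regular-round pool 15/21 = 71.4% → the regular-round pool
Medicine: the domestic pool 2/9 = 22.2%, the regular-round pool 86/236 = 36.4% → the regular-round pool
Overall: the domestic pool 216/374 = 57.8%, the regular-round pool 101/257 = 39.3% → the domestic pool
The regular-round pool wins each department group but the domestic pool wins overall — the comparison reverses. The regular-round pool's applicants skew toward Medicine, which has a lower base rate.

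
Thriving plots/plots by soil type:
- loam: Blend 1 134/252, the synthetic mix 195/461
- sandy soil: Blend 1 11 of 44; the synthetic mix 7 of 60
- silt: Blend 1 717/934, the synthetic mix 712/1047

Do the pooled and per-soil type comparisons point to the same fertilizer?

Yes

Loam: Blend 1 134/252 = 53.2%, the synthetic mix 195/461 = 42.3% → Blend 1
Sandy soil: Blend 1 11/44 = 25.0%, the synthetic mix 7/60 = 11.7% → Blend 1
Silt: Blend 1 717/934 = 76.8%, the synthetic mix 712/1047 = 68.0% → Blend 1
Overall: Blend 1 862/1230 = 70.1%, the synthetic mix 914/1568 = 58.3% → Blend 1
Blend 1 wins overall and in every soil group — no reversal.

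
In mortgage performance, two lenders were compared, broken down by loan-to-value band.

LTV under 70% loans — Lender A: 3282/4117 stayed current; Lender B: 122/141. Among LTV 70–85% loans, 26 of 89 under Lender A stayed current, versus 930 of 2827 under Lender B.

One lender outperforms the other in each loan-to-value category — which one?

LTV under 70%: Lender A 3282/4117 = 79.7%, Lender B 122/141 = 86.5% → Lender B
LTV 70–85%: Lender A 26/89 = 29.2%, Lender B 930/2827 = 32.9% → Lender B
Lender B has the higher rate in both groups.

Lender B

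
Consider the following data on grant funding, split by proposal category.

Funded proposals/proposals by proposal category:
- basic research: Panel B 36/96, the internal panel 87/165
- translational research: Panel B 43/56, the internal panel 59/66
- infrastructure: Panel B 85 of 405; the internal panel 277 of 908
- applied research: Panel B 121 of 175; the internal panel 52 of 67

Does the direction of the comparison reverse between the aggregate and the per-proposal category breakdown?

Basic research: Panel B 36/96 = 37.5%, the internal panel 87/165 = 52.7% → the internal panel
Translational research: Panel B 43/56 = 76.8%, the internal panel 59/66 = 89.4% → the internal panel
Infrastructure: Panel B 85/405 = 21.0%, the internal panel 277/908 = 30.5% → the internal panel
Applied research: Panel B 121/175 = 69.1%, the internal panel 52/67 = 77.6% → the internal panel
Overall: Panel B 285/732 = 38.9%, the internal panel 475/1206 = 39.4% → the internal panel
The internal panel wins overall and in every proposal group — no reversal.

No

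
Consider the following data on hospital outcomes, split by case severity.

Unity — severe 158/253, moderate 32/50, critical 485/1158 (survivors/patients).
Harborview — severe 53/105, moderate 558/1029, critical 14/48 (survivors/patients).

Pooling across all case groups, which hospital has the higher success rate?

Severe: Unity 158/253 = 62.5%, Harborview 53/105 = 50.5% → Unity
Moderate: Unity 32/50 = 64.0%, Harborview 558/1029 = 54.2% → Unity
Critical: Unity 485/1158 = 41.9%, Harborview 14/48 = 29.2% → Unity
Overall: Unity 675/1461 = 46.2%, Harborview 625/1182 = 52.9% → Harborview
(Unity wins every case group but Harborview wins overall — Unity's patients skew toward the low-rate critical group.)

Harborview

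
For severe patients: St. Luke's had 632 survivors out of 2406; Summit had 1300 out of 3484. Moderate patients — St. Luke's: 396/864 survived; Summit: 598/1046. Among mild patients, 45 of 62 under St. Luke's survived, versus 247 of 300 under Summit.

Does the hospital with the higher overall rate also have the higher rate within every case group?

Yes

Severe: St. Luke's 632/2406 = 26.3%, Summit 1300/3484 = 37.3% → Summit
Moderate: St. Luke's 396/864 = 45.8%, Summit 598/1046 = 57.2% → Summit
Mild: St. Luke's 45/62 = 72.6%, Summit 247/300 = 82.3% → Summit
Overall: St. Luke's 1073/3332 = 32.2%, Summit 2145/4830 = 44.4% → Summit
Summit wins overall and in every case group — no reversal.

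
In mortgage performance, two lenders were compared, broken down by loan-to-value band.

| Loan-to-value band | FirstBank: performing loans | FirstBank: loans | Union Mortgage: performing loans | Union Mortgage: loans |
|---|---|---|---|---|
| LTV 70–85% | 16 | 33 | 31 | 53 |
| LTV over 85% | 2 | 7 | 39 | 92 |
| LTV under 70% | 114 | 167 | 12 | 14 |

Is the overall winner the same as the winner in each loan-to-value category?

No

LTV 70–85%: FirstBank 16/33 = 48.5%, Union Mortgage 31/53 = 58.5% → Union Mortgage
LTV over 85%: FirstBank 2/7 = 28.6%, Union Mortgage 39/92 = 42.4% → Union Mortgage
LTV under 70%: FirstBank 114/167 = 68.3%, Union Mortgage 12/14 = 85.7% → Union Mortgage
Overall: FirstBank 132/207 = 63.8%, Union Mortgage 82/159 = 51.6% → FirstBank
Union Mortgage wins each loan-to-value group but FirstBank wins overall — the comparison reverses. Union Mortgage's loans skew toward LTV over 85%, which has a lower base rate.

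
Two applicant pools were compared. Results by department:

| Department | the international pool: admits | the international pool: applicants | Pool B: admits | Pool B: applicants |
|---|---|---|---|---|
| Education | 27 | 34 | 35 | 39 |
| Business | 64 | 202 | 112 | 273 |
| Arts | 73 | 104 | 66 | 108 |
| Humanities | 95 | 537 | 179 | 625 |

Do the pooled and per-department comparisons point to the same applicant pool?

No

Education: the international pool 27/34 = 79.4%, Pool B 35/39 = 89.7% → Pool B
Business: the international pool 64/202 = 31.7%, Pool B 112/273 = 41.0% → Pool B
Arts: the international pool 73/104 = 70.2%, Pool B 66/108 = 61.1% → the international pool
Humanities: the international pool 95/537 = 17.7%, Pool B 179/625 = 28.6% → Pool B
Overall: the international pool 259/877 = 29.5%, Pool B 392/1045 = 37.5% → Pool B
Neither sweeps: the international pool wins 1 of 4 groups, Pool B wins 3. Pool B wins overall but not every group — no Simpson reversal.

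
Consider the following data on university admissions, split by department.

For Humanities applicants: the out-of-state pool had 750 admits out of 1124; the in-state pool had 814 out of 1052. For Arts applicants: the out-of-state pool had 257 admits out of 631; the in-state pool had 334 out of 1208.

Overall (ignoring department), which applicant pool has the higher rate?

the out-of-state pool

Humanities: the out-of-state pool 750/1124 = 66.7%, the in-state pool 814/1052 = 77.4% → the in-state pool
Arts: the out-of-state pool 257/631 = 40.7%, the in-state pool 334/1208 = 27.6% → the out-of-state pool
Overall: the out-of-state pool 1007/1755 = 57.4%, the in-state pool 1148/2260 = 50.8% → the out-of-state pool
(Neither sweeps every department group, but the out-of-state pool has the higher pooled rate.)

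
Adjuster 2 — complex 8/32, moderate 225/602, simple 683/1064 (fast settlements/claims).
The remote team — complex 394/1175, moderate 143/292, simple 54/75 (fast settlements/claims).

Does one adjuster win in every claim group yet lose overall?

Complex: Adjuster 2 8/32 = 25.0%, the remote team 394/1175 = 33.5% → the remote team
Moderate: Adjuster 2 225/602 = 37.4%, the remote team 143/292 = 49.0% → the remote team
Simple: Adjuster 2 683/1064 = 64.2%, the remote team 54/75 = 72.0% → the remote team
Overall: Adjuster 2 916/1698 = 53.9%, the remote team 591/1542 = 38.3% → Adjuster 2
The remote team wins each claim group but Adjuster 2 wins overall — the comparison reverses. The remote team's claims skew toward complex, which has a lower base rate.

Yes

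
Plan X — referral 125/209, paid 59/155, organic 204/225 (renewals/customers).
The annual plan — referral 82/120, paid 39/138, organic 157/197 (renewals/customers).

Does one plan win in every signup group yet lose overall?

Referral: Plan X 125/209 = 59.8%, the annual plan 82/120 = 68.3% → the annual plan
Paid: Plan X 59/155 = 38.1%, the annual plan 39/138 = 28.3% → Plan X
Organic: Plan X 204/225 = 90.7%, the annual plan 157/197 = 79.7% → Plan X
Overall: Plan X 388/589 = 65.9%, the annual plan 278/455 = 61.1% → Plan X
Neither sweeps: Plan X wins 2 of 3 groups, the annual plan wins 1. Plan X wins overall but not every group — no Simpson reversal.

No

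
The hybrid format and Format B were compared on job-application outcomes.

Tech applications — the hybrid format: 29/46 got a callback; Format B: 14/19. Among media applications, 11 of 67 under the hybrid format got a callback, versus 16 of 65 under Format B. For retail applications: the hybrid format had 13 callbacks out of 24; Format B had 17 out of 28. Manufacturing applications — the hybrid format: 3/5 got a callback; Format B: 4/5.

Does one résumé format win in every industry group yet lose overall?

Tech: the hybrid format 29/46 = 63.0%, Format B 14/19 = 73.7% → Format B
Media: the hybrid format 11/67 = 16.4%, Format B 16/65 = 24.6% → Format B
Retail: the hybrid format 13/24 = 54.2%, Format B 17/28 = 60.7% → Format B
Manufacturing: the hybrid format 3/5 = 60.0%, Format B 4/5 = 80.0% → Format B
Overall: the hybrid format 56/142 = 39.4%, Format B 51/117 = 43.6% → Format B
Format B wins overall and in every industry group — no reversal.

No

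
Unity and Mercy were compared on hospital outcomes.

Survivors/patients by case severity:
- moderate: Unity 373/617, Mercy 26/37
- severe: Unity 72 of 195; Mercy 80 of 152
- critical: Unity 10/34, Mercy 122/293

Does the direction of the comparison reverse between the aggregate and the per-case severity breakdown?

Moderate: Unity 373/617 = 60.5%, Mercy 26/37 = 70.3% → Mercy
Severe: Unity 72/195 = 36.9%, Mercy 80/152 = 52.6% → Mercy
Critical: Unity 10/34 = 29.4%, Mercy 122/293 = 41.6% → Mercy
Overall: Unity 455/846 = 53.8%, Mercy 228/482 = 47.3% → Unity
Mercy wins each case group but Unity wins overall — the comparison reverses. Mercy's patients skew toward critical, which has a lower base rate.

Yes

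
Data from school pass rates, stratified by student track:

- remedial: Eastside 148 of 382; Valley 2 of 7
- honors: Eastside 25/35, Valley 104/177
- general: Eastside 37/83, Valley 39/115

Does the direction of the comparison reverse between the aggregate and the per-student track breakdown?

Yes

Remedial: Eastside 148/382 = 38.7%, Valley 2/7 = 28.6% → Eastside
Honors: Eastside 25/35 = 71.4%, Valley 104/177 = 58.8% → Eastside
General: Eastside 37/83 = 44.6%, Valley 39/115 = 33.9% → Eastside
Overall: Eastside 210/500 = 42.0%, Valley 145/299 = 48.5% → Valley
Eastside wins each student group but Valley wins overall — the comparison reverses. Eastside's students skew toward remedial, which has a lower base rate.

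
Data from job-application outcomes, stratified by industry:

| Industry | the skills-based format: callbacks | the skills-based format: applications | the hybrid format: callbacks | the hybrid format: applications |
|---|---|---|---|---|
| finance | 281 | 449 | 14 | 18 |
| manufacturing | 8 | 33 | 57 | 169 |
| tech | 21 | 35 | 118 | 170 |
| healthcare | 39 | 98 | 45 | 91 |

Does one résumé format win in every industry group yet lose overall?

Finance: the skills-based format 281/449 = 62.6%, the hybrid format 14/18 = 77.8% → the hybrid format
Manufacturing: the skills-based format 8/33 = 24.2%, the hybrid format 57/169 = 33.7% → the hybrid format
Tech: the skills-based format 21/35 = 60.0%, the hybrid format 118/170 = 69.4% → the hybrid format
Healthcare: the skills-based format 39/98 = 39.8%, the hybrid format 45/91 = 49.5% → the hybrid format
Overall: the skills-based format 349/615 = 56.7%, the hybrid format 234/448 = 52.2% → the skills-based format
The hybrid format wins each industry group but the skills-based format wins overall — the comparison reverses. The hybrid format's applications skew toward manufacturing, which has a lower base rate.

Yes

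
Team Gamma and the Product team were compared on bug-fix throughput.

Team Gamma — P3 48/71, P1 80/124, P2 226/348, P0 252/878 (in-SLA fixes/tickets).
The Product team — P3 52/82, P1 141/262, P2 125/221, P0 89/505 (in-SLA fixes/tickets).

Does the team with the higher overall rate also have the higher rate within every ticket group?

Yes

P3: Team Gamma 48/71 = 67.6%, the Product team 52/82 = 63.4% → Team Gamma
P1: Team Gamma 80/124 = 64.5%, the Product team 141/262 = 53.8% → Team Gamma
P2: Team Gamma 226/348 = 64.9%, the Product team 125/221 = 56.6% → Team Gamma
P0: Team Gamma 252/878 = 28.7%, the Product team 89/505 = 17.6% → Team Gamma
Overall: Team Gamma 606/1421 = 42.6%, the Product team 407/1070 = 38.0% → Team Gamma
Team Gamma wins overall and in every ticket group — no reversal.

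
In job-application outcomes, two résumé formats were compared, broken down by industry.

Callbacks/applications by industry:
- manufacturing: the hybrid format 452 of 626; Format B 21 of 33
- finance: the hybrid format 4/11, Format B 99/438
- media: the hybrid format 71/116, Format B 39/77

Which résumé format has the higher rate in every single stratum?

the hybrid format

Manufacturing: the hybrid format 452/626 = 72.2%, Format B 21/33 = 63.6% → the hybrid format
Finance: the hybrid format 4/11 = 36.4%, Format B 99/438 = 22.6% → the hybrid format
Media: the hybrid format 71/116 = 61.2%, Format B 39/77 = 50.6% → the hybrid format
The hybrid format has the higher rate in all 3 groups.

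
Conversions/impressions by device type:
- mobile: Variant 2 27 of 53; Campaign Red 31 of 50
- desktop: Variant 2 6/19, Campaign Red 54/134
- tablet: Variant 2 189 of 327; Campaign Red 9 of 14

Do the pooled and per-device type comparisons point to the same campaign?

No

Mobile: Variant 2 27/53 = 50.9%, Campaign Red 31/50 = 62.0% → Campaign Red
Desktop: Variant 2 6/19 = 31.6%, Campaign Red 54/134 = 40.3% → Campaign Red
Tablet: Variant 2 189/327 = 57.8%, Campaign Red 9/14 = 64.3% → Campaign Red
Overall: Variant 2 222/399 = 55.6%, Campaign Red 94/198 = 47.5% → Variant 2
Campaign Red wins each device group but Variant 2 wins overall — the comparison reverses. Campaign Red's impressions skew toward desktop, which has a lower base rate.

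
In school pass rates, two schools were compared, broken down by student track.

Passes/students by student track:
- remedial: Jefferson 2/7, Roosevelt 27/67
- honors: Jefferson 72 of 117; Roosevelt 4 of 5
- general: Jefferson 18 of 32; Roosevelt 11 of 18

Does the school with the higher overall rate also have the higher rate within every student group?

No

Remedial: Jefferson 2/7 = 28.6%, Roosevelt 27/67 = 40.3% → Roosevelt
Honors: Jefferson 72/117 = 61.5%, Roosevelt 4/5 = 80.0% → Roosevelt
General: Jefferson 18/32 = 56.2%, Roosevelt 11/18 = 61.1% → Roosevelt
Overall: Jefferson 92/156 = 59.0%, Roosevelt 42/90 = 46.7% → Jefferson
Roosevelt wins each student group but Jefferson wins overall — the comparison reverses. Roosevelt's students skew toward remedial, which has a lower base rate.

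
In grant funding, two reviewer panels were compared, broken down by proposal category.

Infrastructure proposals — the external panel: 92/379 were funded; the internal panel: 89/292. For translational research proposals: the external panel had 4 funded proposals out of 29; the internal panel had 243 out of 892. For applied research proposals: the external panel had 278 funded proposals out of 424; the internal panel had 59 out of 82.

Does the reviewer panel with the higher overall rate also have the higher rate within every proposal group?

No

Infrastructure: the external panel 92/379 = 24.3%, the internal panel 89/292 = 30.5% → the internal panel
Translational research: the external panel 4/29 = 13.8%, the internal panel 243/892 = 27.2% → the internal panel
Applied research: the external panel 278/424 = 65.6%, the internal panel 59/82 = 72.0% → the internal panel
Overall: the external panel 374/832 = 45.0%, the internal panel 391/1266 = 30.9% → the external panel
The internal panel wins each proposal group but the external panel wins overall — the comparison reverses. The internal panel's proposals skew toward translational research, which has a lower base rate.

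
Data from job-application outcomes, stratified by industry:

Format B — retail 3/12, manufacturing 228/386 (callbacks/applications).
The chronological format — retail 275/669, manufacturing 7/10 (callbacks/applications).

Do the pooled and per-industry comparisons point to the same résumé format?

Retail: Format B 3/12 = 25.0%, the chronological format 275/669 = 41.1% → the chronological format
Manufacturing: Format B 228/386 = 59.1%, the chronological format 7/10 = 70.0% → the chronological format
Overall: Format B 231/398 = 58.0%, the chronological format 282/679 = 41.5% → Format B
The chronological format wins each industry group but Format B wins overall — the comparison reverses. The chronological format's applications skew toward retail, which has a lower base rate.

No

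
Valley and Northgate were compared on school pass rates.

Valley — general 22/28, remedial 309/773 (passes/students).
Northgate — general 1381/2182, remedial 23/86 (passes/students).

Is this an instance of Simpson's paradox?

Yes

General: Valley 22/28 = 78.6%, Northgate 1381/2182 = 63.3% → Valley
Remedial: Valley 309/773 = 40.0%, Northgate 23/86 = 26.7% → Valley
Overall: Valley 331/801 = 41.3%, Northgate 1404/2268 = 61.9% → Northgate
Valley wins each student group but Northgate wins overall — the comparison reverses. Valley's students skew toward remedial, which has a lower base rate.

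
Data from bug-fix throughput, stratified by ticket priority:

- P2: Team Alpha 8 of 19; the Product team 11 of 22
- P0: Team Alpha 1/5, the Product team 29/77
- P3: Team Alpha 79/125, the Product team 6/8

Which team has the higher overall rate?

Team Alpha

P2: Team Alpha 8/19 = 42.1%, the Product team 11/22 = 50.0% → the Product team
P0: Team Alpha 1/5 = 20.0%, the Product team 29/77 = 37.7% → the Product team
P3: Team Alpha 79/125 = 63.2%, the Product team 6/8 = 75.0% → the Product team
Overall: Team Alpha 88/149 = 59.1%, the Product team 46/107 = 43.0% → Team Alpha
(The Product team wins every ticket group but Team Alpha wins overall — the Product team's tickets skew toward the low-rate P0 group.)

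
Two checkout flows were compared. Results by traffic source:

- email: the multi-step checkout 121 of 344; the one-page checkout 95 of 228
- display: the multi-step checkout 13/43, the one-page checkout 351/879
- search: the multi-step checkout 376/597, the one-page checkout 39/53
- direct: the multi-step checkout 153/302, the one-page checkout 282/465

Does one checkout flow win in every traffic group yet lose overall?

Yes

Email: the multi-step checkout 121/344 = 35.2%, the one-page checkout 95/228 = 41.7% → the one-page checkout
Display: the multi-step checkout 13/43 = 30.2%, the one-page checkout 351/879 = 39.9% → the one-page checkout
Search: the multi-step checkout 376/597 = 63.0%, the one-page checkout 39/53 = 73.6% → the one-page checkout
Direct: the multi-step checkout 153/302 = 50.7%, the one-page checkout 282/465 = 60.6% → the one-page checkout
Overall: the multi-step checkout 663/1286 = 51.6%, the one-page checkout 767/1625 = 47.2% → the multi-step checkout
The one-page checkout wins each traffic group but the multi-step checkout wins overall — the comparison reverses. The one-page checkout's sessions skew toward display, which has a lower base rate.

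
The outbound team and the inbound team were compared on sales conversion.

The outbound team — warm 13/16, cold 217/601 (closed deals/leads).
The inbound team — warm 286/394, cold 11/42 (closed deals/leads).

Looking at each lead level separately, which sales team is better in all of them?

Warm: the outbound team 13/16 = 81.2%, the inbound team 286/394 = 72.6% → the outbound team
Cold: the outbound team 217/601 = 36.1%, the inbound team 11/42 = 26.2% → the outbound team
The outbound team has the higher rate in both groups.

the outbound team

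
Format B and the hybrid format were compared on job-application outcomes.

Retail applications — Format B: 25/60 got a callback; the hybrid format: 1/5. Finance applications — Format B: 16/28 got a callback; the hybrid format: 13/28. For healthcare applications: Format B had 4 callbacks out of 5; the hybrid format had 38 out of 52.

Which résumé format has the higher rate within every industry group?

Format B

Retail: Format B 25/60 = 41.7%, the hybrid format 1/5 = 20.0% → Format B
Finance: Format B 16/28 = 57.1%, the hybrid format 13/28 = 46.4% → Format B
Healthcare: Format B 4/5 = 80.0%, the hybrid format 38/52 = 73.1% → Format B
Format B has the higher rate in all 3 groups.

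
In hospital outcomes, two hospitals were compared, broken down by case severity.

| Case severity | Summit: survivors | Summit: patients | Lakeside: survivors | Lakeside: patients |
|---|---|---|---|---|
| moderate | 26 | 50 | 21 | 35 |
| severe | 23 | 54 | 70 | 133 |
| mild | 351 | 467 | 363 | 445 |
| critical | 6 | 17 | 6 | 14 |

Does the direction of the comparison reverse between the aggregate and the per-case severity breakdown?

No

Moderate: Summit 26/50 = 52.0%, Lakeside 21/35 = 60.0% → Lakeside
Severe: Summit 23/54 = 42.6%, Lakeside 70/133 = 52.6% → Lakeside
Mild: Summit 351/467 = 75.2%, Lakeside 363/445 = 81.6% → Lakeside
Critical: Summit 6/17 = 35.3%, Lakeside 6/14 = 42.9% → Lakeside
Overall: Summit 406/588 = 69.0%, Lakeside 460/627 = 73.4% → Lakeside
Lakeside wins overall and in every case group — no reversal.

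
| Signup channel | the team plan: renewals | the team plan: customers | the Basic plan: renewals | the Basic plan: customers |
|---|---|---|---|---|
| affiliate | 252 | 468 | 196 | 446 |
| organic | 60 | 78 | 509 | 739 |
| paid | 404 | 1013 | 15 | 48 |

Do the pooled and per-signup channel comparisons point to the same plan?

No

Affiliate: the team plan 252/468 = 53.8%, the Basic plan 196/446 = 43.9% → the team plan
Organic: the team plan 60/78 = 76.9%, the Basic plan 509/739 = 68.9% → the team plan
Paid: the team plan 404/1013 = 39.9%, the Basic plan 15/48 = 31.2% → the team plan
Overall: the team plan 716/1559 = 45.9%, the Basic plan 720/1233 = 58.4% → the Basic plan
The team plan wins each signup group but the Basic plan wins overall — the comparison reverses. The team plan's customers skew toward paid, which has a lower base rate.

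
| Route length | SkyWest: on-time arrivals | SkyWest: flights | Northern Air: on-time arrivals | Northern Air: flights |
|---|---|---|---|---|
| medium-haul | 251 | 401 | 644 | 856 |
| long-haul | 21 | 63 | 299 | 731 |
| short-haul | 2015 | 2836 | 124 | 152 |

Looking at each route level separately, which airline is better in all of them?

Medium-haul: SkyWest 251/401 = 62.6%, Northern Air 644/856 = 75.2% → Northern Air
Long-haul: SkyWest 21/63 = 33.3%, Northern Air 299/731 = 40.9% → Northern Air
Short-haul: SkyWest 2015/2836 = 71.1%, Northern Air 124/152 = 81.6% → Northern Air
Northern Air has the higher rate in all 3 groups.

Northern Air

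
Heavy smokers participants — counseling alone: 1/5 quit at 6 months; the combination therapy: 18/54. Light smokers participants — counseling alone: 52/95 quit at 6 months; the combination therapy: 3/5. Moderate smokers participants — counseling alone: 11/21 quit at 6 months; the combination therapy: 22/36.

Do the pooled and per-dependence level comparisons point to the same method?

No

Heavy smokers: counseling alone 1/5 = 20.0%, the combination therapy 18/54 = 33.3% → the combination therapy
Light smokers: counseling alone 52/95 = 54.7%, the combination therapy 3/5 = 60.0% → the combination therapy
Moderate smokers: counseling alone 11/21 = 52.4%, the combination therapy 22/36 = 61.1% → the combination therapy
Overall: counseling alone 64/121 = 52.9%, the combination therapy 43/95 = 45.3% → counseling alone
The combination therapy wins each dependence group but counseling alone wins overall — the comparison reverses. The combination therapy's participants skew toward heavy smokers, which has a lower base rate.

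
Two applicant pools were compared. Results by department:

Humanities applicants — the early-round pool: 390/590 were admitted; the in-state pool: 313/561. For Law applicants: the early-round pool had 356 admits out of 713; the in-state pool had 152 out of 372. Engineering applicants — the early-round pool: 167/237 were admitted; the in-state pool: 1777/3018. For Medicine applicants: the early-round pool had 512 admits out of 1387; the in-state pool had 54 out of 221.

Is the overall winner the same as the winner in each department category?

Humanities: the early-round pool 390/590 = 66.1%, the in-state pool 313/561 = 55.8% → the early-round pool
Law: the early-round pool 356/713 = 49.9%, the in-state pool 152/372 = 40.9% → the early-round pool
Engineering: the early-round pool 167/237 = 70.5%, the in-state pool 1777/3018 = 58.9% → the early-round pool
Medicine: the early-round pool 512/1387 = 36.9%, the in-state pool 54/221 = 24.4% → the early-round pool
Overall: the early-round pool 1425/2927 = 48.7%, the in-state pool 2296/4172 = 55.0% → the in-state pool
The early-round pool wins each department group but the in-state pool wins overall — the comparison reverses. The early-round pool's applicants skew toward Medicine, which has a lower base rate.

No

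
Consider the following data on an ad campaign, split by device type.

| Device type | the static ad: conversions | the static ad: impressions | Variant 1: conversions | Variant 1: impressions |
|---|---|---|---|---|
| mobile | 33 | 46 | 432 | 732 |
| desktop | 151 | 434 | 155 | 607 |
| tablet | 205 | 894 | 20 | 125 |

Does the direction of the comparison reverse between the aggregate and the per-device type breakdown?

Yes

Mobile: the static ad 33/46 = 71.7%, Variant 1 432/732 = 59.0% → the static ad
Desktop: the static ad 151/434 = 34.8%, Variant 1 155/607 = 25.5% → the static ad
Tablet: the static ad 205/894 = 22.9%, Variant 1 20/125 = 16.0% → the static ad
Overall: the static ad 389/1374 = 28.3%, Variant 1 607/1464 = 41.5% → Variant 1
The static ad wins each device group but Variant 1 wins overall — the comparison reverses. The static ad's impressions skew toward tablet, which has a lower base rate.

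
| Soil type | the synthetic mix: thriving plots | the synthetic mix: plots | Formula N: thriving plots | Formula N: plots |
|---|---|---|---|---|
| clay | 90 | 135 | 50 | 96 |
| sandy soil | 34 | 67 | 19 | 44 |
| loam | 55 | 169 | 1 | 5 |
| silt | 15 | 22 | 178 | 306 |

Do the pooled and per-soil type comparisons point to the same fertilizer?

No

Clay: the synthetic mix 90/135 = 66.7%, Formula N 50/96 = 52.1% → the synthetic mix
Sandy soil: the synthetic mix 34/67 = 50.7%, Formula N 19/44 = 43.2% → the synthetic mix
Loam: the synthetic mix 55/169 = 32.5%, Formula N 1/5 = 20.0% → the synthetic mix
Silt: the synthetic mix 15/22 = 68.2%, Formula N 178/306 = 58.2% → the synthetic mix
Overall: the synthetic mix 194/393 = 49.4%, Formula N 248/451 = 55.0% → Formula N
The synthetic mix wins each soil group but Formula N wins overall — the comparison reverses. The synthetic mix's plots skew toward loam, which has a lower base rate.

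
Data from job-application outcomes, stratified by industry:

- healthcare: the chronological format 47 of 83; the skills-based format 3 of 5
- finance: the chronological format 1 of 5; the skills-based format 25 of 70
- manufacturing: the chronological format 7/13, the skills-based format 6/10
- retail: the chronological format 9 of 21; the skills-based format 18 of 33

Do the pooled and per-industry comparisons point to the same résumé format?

No

Healthcare: the chronological format 47/83 = 56.6%, the skills-based format 3/5 = 60.0% → the skills-based format
Finance: the chronological format 1/5 = 20.0%, the skills-based format 25/70 = 35.7% → the skills-based format
Manufacturing: the chronological format 7/13 = 53.8%, the skills-based format 6/10 = 60.0% → the skills-based format
Retail: the chronological format 9/21 = 42.9%, the skills-based format 18/33 = 54.5% → the skills-based format
Overall: the chronological format 64/122 = 52.5%, the skills-based format 52/118 = 44.1% → the chronological format
The skills-based format wins each industry group but the chronological format wins overall — the comparison reverses. The skills-based format's applications skew toward finance, which has a lower base rate.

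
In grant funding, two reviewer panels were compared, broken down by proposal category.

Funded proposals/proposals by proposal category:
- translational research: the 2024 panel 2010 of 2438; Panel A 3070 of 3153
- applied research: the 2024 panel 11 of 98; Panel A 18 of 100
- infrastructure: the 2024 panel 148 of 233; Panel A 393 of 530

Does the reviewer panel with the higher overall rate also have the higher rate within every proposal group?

Yes

Translational research: the 2024 panel 2010/2438 = 82.4%, Panel A 3070/3153 = 97.4% → Panel A
Applied research: the 2024 panel 11/98 = 11.2%, Panel A 18/100 = 18.0% → Panel A
Infrastructure: the 2024 panel 148/233 = 63.5%, Panel A 393/530 = 74.2% → Panel A
Overall: the 2024 panel 2169/2769 = 78.3%, Panel A 3481/3783 = 92.0% → Panel A
Panel A wins overall and in every proposal group — no reversal.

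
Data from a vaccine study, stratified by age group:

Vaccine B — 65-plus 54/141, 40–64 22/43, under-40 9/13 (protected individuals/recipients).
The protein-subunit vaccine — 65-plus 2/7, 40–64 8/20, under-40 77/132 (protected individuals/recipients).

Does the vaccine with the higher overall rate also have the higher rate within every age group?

No

65-plus: Vaccine B 54/141 = 38.3%, the protein-subunit vaccine 2/7 = 28.6% → Vaccine B
40–64: Vaccine B 22/43 = 51.2%, the protein-subunit vaccine 8/20 = 40.0% → Vaccine B
Under-40: Vaccine B 9/13 = 69.2%, the protein-subunit vaccine 77/132 = 58.3% → Vaccine B
Overall: Vaccine B 85/197 = 43.1%, the protein-subunit vaccine 87/159 = 54.7% → the protein-subunit vaccine
Vaccine B wins each age group but the protein-subunit vaccine wins overall — the comparison reverses. Vaccine B's recipients skew toward 65-plus, which has a lower base rate.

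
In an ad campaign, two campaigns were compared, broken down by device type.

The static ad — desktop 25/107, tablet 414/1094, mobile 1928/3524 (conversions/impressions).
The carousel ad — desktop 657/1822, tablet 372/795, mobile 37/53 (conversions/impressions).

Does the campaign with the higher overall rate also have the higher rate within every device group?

Desktop: the static ad 25/107 = 23.4%, the carousel ad 657/1822 = 36.1% → the carousel ad
Tablet: the static ad 414/1094 = 37.8%, the carousel ad 372/795 = 46.8% → the carousel ad
Mobile: the static ad 1928/3524 = 54.7%, the carousel ad 37/53 = 69.8% → the carousel ad
Overall: the static ad 2367/4725 = 50.1%, the carousel ad 1066/2670 = 39.9% → the static ad
The carousel ad wins each device group but the static ad wins overall — the comparison reverses. The carousel ad's impressions skew toward desktop, which has a lower base rate.

No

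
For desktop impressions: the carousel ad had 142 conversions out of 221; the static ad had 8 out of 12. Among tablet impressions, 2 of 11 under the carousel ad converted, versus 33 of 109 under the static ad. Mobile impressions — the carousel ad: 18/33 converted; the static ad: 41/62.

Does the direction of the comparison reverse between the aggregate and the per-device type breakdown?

Desktop: the carousel ad 142/221 = 64.3%, the static ad 8/12 = 66.7% → the static ad
Tablet: the carousel ad 2/11 = 18.2%, the static ad 33/109 = 30.3% → the static ad
Mobile: the carousel ad 18/33 = 54.5%, the static ad 41/62 = 66.1% → the static ad
Overall: the carousel ad 162/265 = 61.1%, the static ad 82/183 = 44.8% → the carousel ad
The static ad wins each device group but the carousel ad wins overall — the comparison reverses. The static ad's impressions skew toward tablet, which has a lower base rate.

Yes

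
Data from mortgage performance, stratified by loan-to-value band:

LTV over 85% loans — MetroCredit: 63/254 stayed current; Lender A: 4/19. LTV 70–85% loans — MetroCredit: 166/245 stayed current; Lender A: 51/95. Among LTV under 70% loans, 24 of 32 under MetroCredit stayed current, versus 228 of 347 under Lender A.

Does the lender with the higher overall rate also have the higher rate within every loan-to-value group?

No

LTV over 85%: MetroCredit 63/254 = 24.8%, Lender A 4/19 = 21.1% → MetroCredit
LTV 70–85%: MetroCredit 166/245 = 67.8%, Lender A 51/95 = 53.7% → MetroCredit
LTV under 70%: MetroCredit 24/32 = 75.0%, Lender A 228/347 = 65.7% → MetroCredit
Overall: MetroCredit 253/531 = 47.6%, Lender A 283/461 = 61.4% → Lender A
MetroCredit wins each loan-to-value group but Lender A wins overall — the comparison reverses. MetroCredit's loans skew toward LTV over 85%, which has a lower base rate.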